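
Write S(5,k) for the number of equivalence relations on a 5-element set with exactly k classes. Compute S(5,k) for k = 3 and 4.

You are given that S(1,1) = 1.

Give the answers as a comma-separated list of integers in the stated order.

@2  (2,1):1·1+0→1, (2,2):0·2+1→1
@3  (3,1):1·1+0→1, (3,2):1·2+1→3, (3,3):0·3+1→1
@4  (4,2):3·2+1→7, (4,3):1·3+3→6, (4,4):0·4+1→1
@5  (5,3):6·3+7→25, (5,4):1·4+6→10
Read S(5,3) = 25, S(5,4) = 10.

25, 10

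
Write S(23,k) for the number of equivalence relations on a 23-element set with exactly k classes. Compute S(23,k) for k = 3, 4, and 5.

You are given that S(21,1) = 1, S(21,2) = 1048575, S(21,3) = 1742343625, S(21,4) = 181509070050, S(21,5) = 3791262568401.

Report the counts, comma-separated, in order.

15686335501, 2916342574750, 96416888184100

row 22: T[22][2]=2·1048575+1=2097151  T[22][3]=3·1742343625+1048575=5228079450  T[22][4]=4·181509070050+1742343625=727778623825  T[22][5]=5·3791262568401+181509070050=19137821912055
row 23: T[23][3]=3·5228079450+2097151=15686335501  T[23][4]=4·727778623825+5228079450=2916342574750  T[23][5]=5·19137821912055+727778623825=96416888184100
Read S(23,3) = 15686335501, S(23,4) = 2916342574750, S(23,5) = 96416888184100.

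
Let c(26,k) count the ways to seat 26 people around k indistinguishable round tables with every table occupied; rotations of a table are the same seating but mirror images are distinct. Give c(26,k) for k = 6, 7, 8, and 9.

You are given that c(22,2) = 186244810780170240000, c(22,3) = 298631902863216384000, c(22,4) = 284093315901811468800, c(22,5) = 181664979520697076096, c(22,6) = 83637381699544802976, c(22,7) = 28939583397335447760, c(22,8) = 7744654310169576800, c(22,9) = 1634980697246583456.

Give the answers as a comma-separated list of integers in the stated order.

35770355645907606826362624, 13746468217967926978680000, 4144457803247115877036800, 1001369304512841374110000

row 23: T[23][3]=22·298631902863216384000+186244810780170240000=6756146673770930688000  T[23][4]=22·284093315901811468800+298631902863216384000=6548684852703068697600  T[23][5]=22·181664979520697076096+284093315901811468800=4280722865357147142912  T[23][6]=22·83637381699544802976+181664979520697076096=2021687376910682741568  T[23][7]=22·28939583397335447760+83637381699544802976=720308216440924653696  T[23][8]=22·7744654310169576800+28939583397335447760=199321978221066137360  T[23][9]=22·1634980697246583456+7744654310169576800=43714229649594412832
row 24: T[24][4]=23·6548684852703068697600+6756146673770930688000=157375898285941510732800  T[24][5]=23·4280722865357147142912+6548684852703068697600=105005310755917452984576  T[24][6]=23·2021687376910682741568+4280722865357147142912=50779532534302850198976  T[24][7]=23·720308216440924653696+2021687376910682741568=18588776355051949776576  T[24][8]=23·199321978221066137360+720308216440924653696=5304713715525445812976  T[24][9]=23·43714229649594412832+199321978221066137360=1204749260161737632496
row 25: T[25][5]=24·105005310755917452984576+157375898285941510732800=2677503356427960382362624  T[25][6]=24·50779532534302850198976+105005310755917452984576=1323714091579185857760000  T[25][7]=24·18588776355051949776576+50779532534302850198976=496910165055549644836800  T[25][8]=24·5304713715525445812976+18588776355051949776576=145901905527662649288000  T[25][9]=24·1204749260161737632496+5304713715525445812976=34218695959407148992880
row 26: T[26][6]=25·1323714091579185857760000+2677503356427960382362624=35770355645907606826362624  T[26][7]=25·496910165055549644836800+1323714091579185857760000=13746468217967926978680000  T[26][8]=25·145901905527662649288000+496910165055549644836800=4144457803247115877036800  T[26][9]=25·34218695959407148992880+145901905527662649288000=1001369304512841374110000
Read c(26,6) = 35770355645907606826362624, c(26,7) = 13746468217967926978680000, c(26,8) = 4144457803247115877036800, c(26,9) = 1001369304512841374110000.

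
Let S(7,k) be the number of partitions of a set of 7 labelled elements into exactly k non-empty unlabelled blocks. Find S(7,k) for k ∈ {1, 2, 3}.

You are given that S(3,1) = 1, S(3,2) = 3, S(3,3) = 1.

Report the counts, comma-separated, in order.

row 4: T[4][1]=1·1+0=1  T[4][2]=2·3+1=7  T[4][3]=3·1+3=6
row 5: T[5][1]=1·1+0=1  T[5][2]=2·7+1=15  T[5][3]=3·6+7=25
row 6: T[6][1]=1·1+0=1  T[6][2]=2·15+1=31  T[6][3]=3·25+15=90
row 7: T[7][1]=1·1+0=1  T[7][2]=2·31+1=63  T[7][3]=3·90+31=301
Read S(7,1) = 1, S(7,2) = 63, S(7,3) = 301.

1, 63, 301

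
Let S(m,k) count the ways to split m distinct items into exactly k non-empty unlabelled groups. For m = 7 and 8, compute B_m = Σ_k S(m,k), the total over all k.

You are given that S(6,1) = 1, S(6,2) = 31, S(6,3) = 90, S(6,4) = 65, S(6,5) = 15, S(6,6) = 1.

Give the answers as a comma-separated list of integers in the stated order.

877, 4140

[7] T[7,1]:1*1+0=1 · T[7,2]:2*31+1=63 · T[7,3]:3*90+31=301 · T[7,4]:4*65+90=350 · T[7,5]:5*15+65=140 · T[7,6]:6*1+15=21 · T[7,7]:7*0+1=1
[8] T[8,1]:1*1+0=1 · T[8,2]:2*63+1=127 · T[8,3]:3*301+63=966 · T[8,4]:4*350+301=1701 · T[8,5]:5*140+350=1050 · T[8,6]:6*21+140=266 · T[8,7]:7*1+21=28 · T[8,8]:8*0+1=1
B_7 = ΣS(7,k) = 1+63+301+350+140+21+1 = 877
B_8 = ΣS(8,k) = 1+127+966+1701+1050+266+28+1 = 4140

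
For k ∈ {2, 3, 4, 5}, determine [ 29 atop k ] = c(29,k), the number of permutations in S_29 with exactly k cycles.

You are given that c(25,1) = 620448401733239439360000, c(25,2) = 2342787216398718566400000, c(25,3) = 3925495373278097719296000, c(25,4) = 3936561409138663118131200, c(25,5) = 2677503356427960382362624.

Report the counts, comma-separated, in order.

i=26: T(26,1)=0+25·620448401733239439360000=15511210043330985984000000 | T(26,2)=620448401733239439360000+25·2342787216398718566400000=59190128811701203599360000 | T(26,3)=2342787216398718566400000+25·3925495373278097719296000=100480171548351161548800000 | T(26,4)=3925495373278097719296000+25·3936561409138663118131200=102339530601744675672576000 | T(26,5)=3936561409138663118131200+25·2677503356427960382362624=70874145319837672677196800
i=27: T(27,1)=0+26·15511210043330985984000000=403291461126605635584000000 | T(27,2)=15511210043330985984000000+26·59190128811701203599360000=1554454559147562279567360000 | T(27,3)=59190128811701203599360000+26·100480171548351161548800000=2671674589068831403868160000 | T(27,4)=100480171548351161548800000+26·102339530601744675672576000=2761307967193712729035776000 | T(27,5)=102339530601744675672576000+26·70874145319837672677196800=1945067308917524165279692800
i=28: T(28,1)=0+27·403291461126605635584000000=10888869450418352160768000000 | T(28,2)=403291461126605635584000000+27·1554454559147562279567360000=42373564558110787183902720000 | T(28,3)=1554454559147562279567360000+27·2671674589068831403868160000=73689668464006010184007680000 | T(28,4)=2671674589068831403868160000+27·2761307967193712729035776000=77226989703299075087834112000 | T(28,5)=2761307967193712729035776000+27·1945067308917524165279692800=55278125307966865191587481600
i=29: T(29,2)=10888869450418352160768000000+28·42373564558110787183902720000=1197348677077520393310044160000 | T(29,3)=42373564558110787183902720000+28·73689668464006010184007680000=2105684281550279072336117760000 | T(29,4)=73689668464006010184007680000+28·77226989703299075087834112000=2236045380156380112643362816000 | T(29,5)=77226989703299075087834112000+28·55278125307966865191587481600=1625014498326371300452283596800
Read c(29,2) = 1197348677077520393310044160000, c(29,3) = 2105684281550279072336117760000, c(29,4) = 2236045380156380112643362816000, c(29,5) = 1625014498326371300452283596800.

1197348677077520393310044160000, 2105684281550279072336117760000, 2236045380156380112643362816000, 1625014498326371300452283596800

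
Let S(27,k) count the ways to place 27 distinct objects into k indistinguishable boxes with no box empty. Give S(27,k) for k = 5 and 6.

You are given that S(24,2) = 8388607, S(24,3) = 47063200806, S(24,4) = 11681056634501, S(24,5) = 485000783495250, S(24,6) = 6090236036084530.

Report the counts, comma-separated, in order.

[25] T[25,3]:3*47063200806+8388607=141197991025 · T[25,4]:4*11681056634501+47063200806=46771289738810 · T[25,5]:5*485000783495250+11681056634501=2436684974110751 · T[25,6]:6*6090236036084530+485000783495250=37026417000002430
[26] T[26,4]:4*46771289738810+141197991025=187226356946265 · T[26,5]:5*2436684974110751+46771289738810=12230196160292565 · T[26,6]:6*37026417000002430+2436684974110751=224595186974125331
[27] T[27,5]:5*12230196160292565+187226356946265=61338207158409090 · T[27,6]:6*224595186974125331+12230196160292565=1359801318005044551
Read S(27,5) = 61338207158409090, S(27,6) = 1359801318005044551.

61338207158409090, 1359801318005044551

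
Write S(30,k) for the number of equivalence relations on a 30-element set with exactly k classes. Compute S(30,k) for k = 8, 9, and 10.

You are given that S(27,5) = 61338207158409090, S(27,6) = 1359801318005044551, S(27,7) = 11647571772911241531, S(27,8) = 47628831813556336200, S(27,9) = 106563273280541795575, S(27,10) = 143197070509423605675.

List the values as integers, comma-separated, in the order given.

r28: T_28,6=6×1359801318005044551+61338207158409090=8220146115188676396; T_28,7=7×11647571772911241531+1359801318005044551=82892803728383735268; T_28,8=8×47628831813556336200+11647571772911241531=392678226281361931131; T_28,9=9×106563273280541795575+47628831813556336200=1006698291338432496375; T_28,10=10×143197070509423605675+106563273280541795575=1538533978374777852325
r29: T_29,7=7×82892803728383735268+8220146115188676396=588469772213874823272; T_29,8=8×392678226281361931131+82892803728383735268=3224318613979279184316; T_29,9=9×1006698291338432496375+392678226281361931131=9452962848327254398506; T_29,10=10×1538533978374777852325+1006698291338432496375=16392038075086211019625
r30: T_30,8=8×3224318613979279184316+588469772213874823272=26383018684048108297800; T_30,9=9×9452962848327254398506+3224318613979279184316=88300984248924568770870; T_30,10=10×16392038075086211019625+9452962848327254398506=173373343599189364594756
Read S(30,8) = 26383018684048108297800, S(30,9) = 88300984248924568770870, S(30,10) = 173373343599189364594756.

26383018684048108297800, 88300984248924568770870, 173373343599189364594756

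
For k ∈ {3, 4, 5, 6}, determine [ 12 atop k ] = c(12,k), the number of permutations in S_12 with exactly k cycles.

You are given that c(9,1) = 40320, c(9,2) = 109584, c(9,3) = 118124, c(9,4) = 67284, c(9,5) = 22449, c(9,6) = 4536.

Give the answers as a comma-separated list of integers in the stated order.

150917976, 105258076, 45995730, 13339535

[10] T[10,1]:9*40320+0=362880 · T[10,2]:9*109584+40320=1026576 · T[10,3]:9*118124+109584=1172700 · T[10,4]:9*67284+118124=723680 · T[10,5]:9*22449+67284=269325 · T[10,6]:9*4536+22449=63273
[11] T[11,2]:10*1026576+362880=10628640 · T[11,3]:10*1172700+1026576=12753576 · T[11,4]:10*723680+1172700=8409500 · T[11,5]:10*269325+723680=3416930 · T[11,6]:10*63273+269325=902055
[12] T[12,3]:11*12753576+10628640=150917976 · T[12,4]:11*8409500+12753576=105258076 · T[12,5]:11*3416930+8409500=45995730 · T[12,6]:11*902055+3416930=13339535
Read c(12,3) = 150917976, c(12,4) = 105258076, c(12,5) = 45995730, c(12,6) = 13339535.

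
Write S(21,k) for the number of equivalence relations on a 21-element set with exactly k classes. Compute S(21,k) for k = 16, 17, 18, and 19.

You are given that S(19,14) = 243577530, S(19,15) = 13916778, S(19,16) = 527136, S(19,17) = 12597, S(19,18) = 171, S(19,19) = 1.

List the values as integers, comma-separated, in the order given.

809944464, 34952799, 1023435, 19285

@20  (20,15):13916778·15+243577530→452329200, (20,16):527136·16+13916778→22350954, (20,17):12597·17+527136→741285, (20,18):171·18+12597→15675, (20,19):1·19+171→190
@21  (21,16):22350954·16+452329200→809944464, (21,17):741285·17+22350954→34952799, (21,18):15675·18+741285→1023435, (21,19):190·19+15675→19285
Read S(21,16) = 809944464, S(21,17) = 34952799, S(21,18) = 1023435, S(21,19) = 19285.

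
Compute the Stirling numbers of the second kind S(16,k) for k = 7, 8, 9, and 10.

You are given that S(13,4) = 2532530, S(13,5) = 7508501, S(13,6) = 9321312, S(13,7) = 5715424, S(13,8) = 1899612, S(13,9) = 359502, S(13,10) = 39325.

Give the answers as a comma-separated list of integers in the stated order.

@14  (14,5):7508501·5+2532530→40075035, (14,6):9321312·6+7508501→63436373, (14,7):5715424·7+9321312→49329280, (14,8):1899612·8+5715424→20912320, (14,9):359502·9+1899612→5135130, (14,10):39325·10+359502→752752
@15  (15,6):63436373·6+40075035→420693273, (15,7):49329280·7+63436373→408741333, (15,8):20912320·8+49329280→216627840, (15,9):5135130·9+20912320→67128490, (15,10):752752·10+5135130→12662650
@16  (16,7):408741333·7+420693273→3281882604, (16,8):216627840·8+408741333→2141764053, (16,9):67128490·9+216627840→820784250, (16,10):12662650·10+67128490→193754990
Read S(16,7) = 3281882604, S(16,8) = 2141764053, S(16,9) = 820784250, S(16,10) = 193754990.

3281882604, 2141764053, 820784250, 193754990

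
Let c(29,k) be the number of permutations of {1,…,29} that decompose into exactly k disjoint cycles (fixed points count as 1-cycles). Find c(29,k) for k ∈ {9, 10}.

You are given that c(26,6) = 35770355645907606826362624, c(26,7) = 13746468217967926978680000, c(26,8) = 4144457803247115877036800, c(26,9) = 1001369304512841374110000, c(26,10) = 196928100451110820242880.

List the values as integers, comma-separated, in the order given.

29891934088703915048808047424, 6409259592413089839517170080

r27: T_27,7=26×13746468217967926978680000+35770355645907606826362624=393178529313073708272042624; T_27,8=26×4144457803247115877036800+13746468217967926978680000=121502371102392939781636800; T_27,9=26×1001369304512841374110000+4144457803247115877036800=30180059720580991603896800; T_27,10=26×196928100451110820242880+1001369304512841374110000=6121499916241722700424880
r28: T_28,8=27×121502371102392939781636800+393178529313073708272042624=3673742549077683082376236224; T_28,9=27×30180059720580991603896800+121502371102392939781636800=936363983558079713086850400; T_28,10=27×6121499916241722700424880+30180059720580991603896800=195460557459107504515368560
r29: T_29,9=28×936363983558079713086850400+3673742549077683082376236224=29891934088703915048808047424; T_29,10=28×195460557459107504515368560+936363983558079713086850400=6409259592413089839517170080
Read c(29,9) = 29891934088703915048808047424, c(29,10) = 6409259592413089839517170080.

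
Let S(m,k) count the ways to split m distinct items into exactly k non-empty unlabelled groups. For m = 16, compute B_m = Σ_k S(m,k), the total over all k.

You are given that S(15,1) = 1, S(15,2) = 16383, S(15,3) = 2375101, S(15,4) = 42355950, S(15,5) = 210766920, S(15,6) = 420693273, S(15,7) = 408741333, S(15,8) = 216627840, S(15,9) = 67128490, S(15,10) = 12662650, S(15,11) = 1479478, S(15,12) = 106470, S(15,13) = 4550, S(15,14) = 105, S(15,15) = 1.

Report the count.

10480142147

row 16: T[16][1]=1·1+0=1  T[16][2]=2·16383+1=32767  T[16][3]=3·2375101+16383=7141686  T[16][4]=4·42355950+2375101=171798901  T[16][5]=5·210766920+42355950=1096190550  T[16][6]=6·420693273+210766920=2734926558  T[16][7]=7·408741333+420693273=3281882604  T[16][8]=8·216627840+408741333=2141764053  T[16][9]=9·67128490+216627840=820784250  T[16][10]=10·12662650+67128490=193754990  T[16][11]=11·1479478+12662650=28936908  T[16][12]=12·106470+1479478=2757118  T[16][13]=13·4550+106470=165620  T[16][14]=14·105+4550=6020  T[16][15]=15·1+105=120  T[16][16]=16·0+1=1
B_16 = ΣS(16,k) = 1+32767+7141686+171798901+1096190550+2734926558+3281882604+2141764053+820784250+193754990+28936908+2757118+165620+6020+120+1 = 10480142147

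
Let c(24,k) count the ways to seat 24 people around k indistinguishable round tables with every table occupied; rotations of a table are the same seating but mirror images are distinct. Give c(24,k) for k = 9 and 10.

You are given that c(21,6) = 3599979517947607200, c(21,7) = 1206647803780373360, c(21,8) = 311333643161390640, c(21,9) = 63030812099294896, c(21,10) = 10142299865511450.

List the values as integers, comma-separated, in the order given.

1204749260161737632496, 220984454979433717396

i=22: T(22,7)=3599979517947607200+21·1206647803780373360=28939583397335447760 | T(22,8)=1206647803780373360+21·311333643161390640=7744654310169576800 | T(22,9)=311333643161390640+21·63030812099294896=1634980697246583456 | T(22,10)=63030812099294896+21·10142299865511450=276019109275035346
i=23: T(23,8)=28939583397335447760+22·7744654310169576800=199321978221066137360 | T(23,9)=7744654310169576800+22·1634980697246583456=43714229649594412832 | T(23,10)=1634980697246583456+22·276019109275035346=7707401101297361068
i=24: T(24,9)=199321978221066137360+23·43714229649594412832=1204749260161737632496 | T(24,10)=43714229649594412832+23·7707401101297361068=220984454979433717396
Read c(24,9) = 1204749260161737632496, c(24,10) = 220984454979433717396.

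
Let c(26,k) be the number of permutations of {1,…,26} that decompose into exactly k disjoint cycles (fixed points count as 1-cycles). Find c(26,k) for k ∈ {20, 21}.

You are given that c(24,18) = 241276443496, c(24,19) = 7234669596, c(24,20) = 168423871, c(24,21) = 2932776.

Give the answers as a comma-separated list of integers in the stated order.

r25: T_25,19=24×7234669596+241276443496=414908513800; T_25,20=24×168423871+7234669596=11276842500; T_25,21=24×2932776+168423871=238810495
r26: T_26,20=25×11276842500+414908513800=696829576300; T_26,21=25×238810495+11276842500=17247104875
Read c(26,20) = 696829576300, c(26,21) = 17247104875.

696829576300, 17247104875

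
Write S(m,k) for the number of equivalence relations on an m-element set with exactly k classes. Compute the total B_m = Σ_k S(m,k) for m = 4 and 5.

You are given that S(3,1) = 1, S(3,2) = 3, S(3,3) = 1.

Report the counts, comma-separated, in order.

i=4: T(4,1)=0+1·1=1 | T(4,2)=1+2·3=7 | T(4,3)=3+3·1=6 | T(4,4)=1+4·0=1
i=5: T(5,1)=0+1·1=1 | T(5,2)=1+2·7=15 | T(5,3)=7+3·6=25 | T(5,4)=6+4·1=10 | T(5,5)=1+5·0=1
B_4 = ΣS(4,k) = 1+7+6+1 = 15
B_5 = ΣS(5,k) = 1+15+25+10+1 = 52

15, 52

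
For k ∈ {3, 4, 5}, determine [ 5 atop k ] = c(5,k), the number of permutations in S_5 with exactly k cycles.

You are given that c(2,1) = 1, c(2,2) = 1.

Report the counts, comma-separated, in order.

35, 10, 1

i=3: T(3,1)=0+2·1=2 | T(3,2)=1+2·1=3 | T(3,3)=1+2·0=1
i=4: T(4,2)=2+3·3=11 | T(4,3)=3+3·1=6 | T(4,4)=1+3·0=1
i=5: T(5,3)=11+4·6=35 | T(5,4)=6+4·1=10 | T(5,5)=1+4·0=1
Read c(5,3) = 35, c(5,4) = 10, c(5,5) = 1.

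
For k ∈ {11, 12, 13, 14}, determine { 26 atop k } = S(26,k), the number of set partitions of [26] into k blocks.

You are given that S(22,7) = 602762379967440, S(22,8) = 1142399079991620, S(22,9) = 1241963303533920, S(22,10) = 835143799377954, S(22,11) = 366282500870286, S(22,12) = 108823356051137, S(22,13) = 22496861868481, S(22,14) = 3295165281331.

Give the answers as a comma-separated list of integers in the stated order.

r23: T_23,8=8×1142399079991620+602762379967440=9741955019900400; T_23,9=9×1241963303533920+1142399079991620=12320068811796900; T_23,10=10×835143799377954+1241963303533920=9593401297313460; T_23,11=11×366282500870286+835143799377954=4864251308951100; T_23,12=12×108823356051137+366282500870286=1672162773483930; T_23,13=13×22496861868481+108823356051137=401282560341390; T_23,14=14×3295165281331+22496861868481=68629175807115
r24: T_24,9=9×12320068811796900+9741955019900400=120622574326072500; T_24,10=10×9593401297313460+12320068811796900=108254081784931500; T_24,11=11×4864251308951100+9593401297313460=63100165695775560; T_24,12=12×1672162773483930+4864251308951100=24930204590758260; T_24,13=13×401282560341390+1672162773483930=6888836057922000; T_24,14=14×68629175807115+401282560341390=1362091021641000
r25: T_25,10=10×108254081784931500+120622574326072500=1203163392175387500; T_25,11=11×63100165695775560+108254081784931500=802355904438462660; T_25,12=12×24930204590758260+63100165695775560=362262620784874680; T_25,13=13×6888836057922000+24930204590758260=114485073343744260; T_25,14=14×1362091021641000+6888836057922000=25958110360896000
r26: T_26,11=11×802355904438462660+1203163392175387500=10029078340998476760; T_26,12=12×362262620784874680+802355904438462660=5149507353856958820; T_26,13=13×114485073343744260+362262620784874680=1850568574253550060; T_26,14=14×25958110360896000+114485073343744260=477898618396288260
Read S(26,11) = 10029078340998476760, S(26,12) = 5149507353856958820, S(26,13) = 1850568574253550060, S(26,14) = 477898618396288260.

10029078340998476760, 5149507353856958820, 1850568574253550060, 477898618396288260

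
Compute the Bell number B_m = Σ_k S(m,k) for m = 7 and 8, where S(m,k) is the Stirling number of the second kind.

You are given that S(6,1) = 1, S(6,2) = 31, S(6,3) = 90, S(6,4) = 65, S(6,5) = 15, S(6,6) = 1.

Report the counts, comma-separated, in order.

r7: T_7,1=1×1+0=1; T_7,2=2×31+1=63; T_7,3=3×90+31=301; T_7,4=4×65+90=350; T_7,5=5×15+65=140; T_7,6=6×1+15=21; T_7,7=7×0+1=1
r8: T_8,1=1×1+0=1; T_8,2=2×63+1=127; T_8,3=3×301+63=966; T_8,4=4×350+301=1701; T_8,5=5×140+350=1050; T_8,6=6×21+140=266; T_8,7=7×1+21=28; T_8,8=8×0+1=1
B_7 = ΣS(7,k) = 1+63+301+350+140+21+1 = 877
B_8 = ΣS(8,k) = 1+127+966+1701+1050+266+28+1 = 4140

877, 4140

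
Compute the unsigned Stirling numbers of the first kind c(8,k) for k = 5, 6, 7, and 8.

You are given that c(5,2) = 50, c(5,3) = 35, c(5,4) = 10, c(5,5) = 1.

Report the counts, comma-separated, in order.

row 6: T[6][3]=5·35+50=225  T[6][4]=5·10+35=85  T[6][5]=5·1+10=15  T[6][6]=5·0+1=1
row 7: T[7][4]=6·85+225=735  T[7][5]=6·15+85=175  T[7][6]=6·1+15=21  T[7][7]=6·0+1=1
row 8: T[8][5]=7·175+735=1960  T[8][6]=7·21+175=322  T[8][7]=7·1+21=28  T[8][8]=7·0+1=1
Read c(8,5) = 1960, c(8,6) = 322, c(8,7) = 28, c(8,8) = 1.

1960, 322, 28, 1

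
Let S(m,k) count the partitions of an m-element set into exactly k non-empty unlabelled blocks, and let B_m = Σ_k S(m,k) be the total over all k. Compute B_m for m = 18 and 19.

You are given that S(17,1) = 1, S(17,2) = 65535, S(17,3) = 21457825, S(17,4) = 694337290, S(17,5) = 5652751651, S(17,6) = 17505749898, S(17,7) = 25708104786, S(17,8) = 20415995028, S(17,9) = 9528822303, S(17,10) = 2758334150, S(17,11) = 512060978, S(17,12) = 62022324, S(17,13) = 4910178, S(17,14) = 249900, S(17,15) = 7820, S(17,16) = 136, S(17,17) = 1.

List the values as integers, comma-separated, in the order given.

[18] T[18,1]:1*1+0=1 · T[18,2]:2*65535+1=131071 · T[18,3]:3*21457825+65535=64439010 · T[18,4]:4*694337290+21457825=2798806985 · T[18,5]:5*5652751651+694337290=28958095545 · T[18,6]:6*17505749898+5652751651=110687251039 · T[18,7]:7*25708104786+17505749898=197462483400 · T[18,8]:8*20415995028+25708104786=189036065010 · T[18,9]:9*9528822303+20415995028=106175395755 · T[18,10]:10*2758334150+9528822303=37112163803 · T[18,11]:11*512060978+2758334150=8391004908 · T[18,12]:12*62022324+512060978=1256328866 · T[18,13]:13*4910178+62022324=125854638 · T[18,14]:14*249900+4910178=8408778 · T[18,15]:15*7820+249900=367200 · T[18,16]:16*136+7820=9996 · T[18,17]:17*1+136=153 · T[18,18]:18*0+1=1
[19] T[19,1]:1*1+0=1 · T[19,2]:2*131071+1=262143 · T[19,3]:3*64439010+131071=193448101 · T[19,4]:4*2798806985+64439010=11259666950 · T[19,5]:5*28958095545+2798806985=147589284710 · T[19,6]:6*110687251039+28958095545=693081601779 · T[19,7]:7*197462483400+110687251039=1492924634839 · T[19,8]:8*189036065010+197462483400=1709751003480 · T[19,9]:9*106175395755+189036065010=1144614626805 · T[19,10]:10*37112163803+106175395755=477297033785 · T[19,11]:11*8391004908+37112163803=129413217791 · T[19,12]:12*1256328866+8391004908=23466951300 · T[19,13]:13*125854638+1256328866=2892439160 · T[19,14]:14*8408778+125854638=243577530 · T[19,15]:15*367200+8408778=13916778 · T[19,16]:16*9996+367200=527136 · T[19,17]:17*153+9996=12597 · T[19,18]:18*1+153=171 · T[19,19]:19*0+1=1
B_18 = ΣS(18,k) = 1+131071+64439010+2798806985+28958095545+110687251039+197462483400+189036065010+106175395755+37112163803+8391004908+1256328866+125854638+8408778+367200+9996+153+1 = 682076806159
B_19 = ΣS(19,k) = 1+262143+193448101+11259666950+147589284710+693081601779+1492924634839+1709751003480+1144614626805+477297033785+129413217791+23466951300+2892439160+243577530+13916778+527136+12597+171+1 = 5832742205057

682076806159, 5832742205057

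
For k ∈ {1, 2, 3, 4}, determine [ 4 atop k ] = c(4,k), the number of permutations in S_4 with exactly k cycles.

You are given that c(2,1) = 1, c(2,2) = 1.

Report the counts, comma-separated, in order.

[3] T[3,1]:2*1+0=2 · T[3,2]:2*1+1=3 · T[3,3]:2*0+1=1
[4] T[4,1]:3*2+0=6 · T[4,2]:3*3+2=11 · T[4,3]:3*1+3=6 · T[4,4]:3*0+1=1
Read c(4,1) = 6, c(4,2) = 11, c(4,3) = 6, c(4,4) = 1.

6, 11, 6, 1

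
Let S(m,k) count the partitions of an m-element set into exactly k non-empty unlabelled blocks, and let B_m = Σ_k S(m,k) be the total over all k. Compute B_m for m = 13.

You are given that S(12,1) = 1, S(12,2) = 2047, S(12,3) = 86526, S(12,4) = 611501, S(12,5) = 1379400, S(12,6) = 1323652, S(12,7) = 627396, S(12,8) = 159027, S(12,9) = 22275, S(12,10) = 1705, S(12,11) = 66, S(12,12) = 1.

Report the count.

r13: T_13,1=1×1+0=1; T_13,2=2×2047+1=4095; T_13,3=3×86526+2047=261625; T_13,4=4×611501+86526=2532530; T_13,5=5×1379400+611501=7508501; T_13,6=6×1323652+1379400=9321312; T_13,7=7×627396+1323652=5715424; T_13,8=8×159027+627396=1899612; T_13,9=9×22275+159027=359502; T_13,10=10×1705+22275=39325; T_13,11=11×66+1705=2431; T_13,12=12×1+66=78; T_13,13=13×0+1=1
B_13 = ΣS(13,k) = 1+4095+261625+2532530+7508501+9321312+5715424+1899612+359502+39325+2431+78+1 = 27644437

27644437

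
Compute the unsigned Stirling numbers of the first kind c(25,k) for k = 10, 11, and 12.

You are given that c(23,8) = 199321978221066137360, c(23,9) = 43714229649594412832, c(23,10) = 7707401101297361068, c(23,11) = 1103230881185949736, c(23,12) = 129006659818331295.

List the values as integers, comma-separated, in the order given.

r24: T_24,9=23×43714229649594412832+199321978221066137360=1204749260161737632496; T_24,10=23×7707401101297361068+43714229649594412832=220984454979433717396; T_24,11=23×1103230881185949736+7707401101297361068=33081711368574204996; T_24,12=23×129006659818331295+1103230881185949736=4070384057007569521
r25: T_25,10=24×220984454979433717396+1204749260161737632496=6508376179668146850000; T_25,11=24×33081711368574204996+220984454979433717396=1014945527825214637300; T_25,12=24×4070384057007569521+33081711368574204996=130770928736755873500
Read c(25,10) = 6508376179668146850000, c(25,11) = 1014945527825214637300, c(25,12) = 130770928736755873500.

6508376179668146850000, 1014945527825214637300, 130770928736755873500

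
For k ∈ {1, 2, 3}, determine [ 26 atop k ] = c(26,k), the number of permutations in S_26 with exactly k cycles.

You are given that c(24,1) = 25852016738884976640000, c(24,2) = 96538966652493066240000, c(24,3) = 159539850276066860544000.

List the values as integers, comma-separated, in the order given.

r25: T_25,1=24×25852016738884976640000+0=620448401733239439360000; T_25,2=24×96538966652493066240000+25852016738884976640000=2342787216398718566400000; T_25,3=24×159539850276066860544000+96538966652493066240000=3925495373278097719296000
r26: T_26,1=25×620448401733239439360000+0=15511210043330985984000000; T_26,2=25×2342787216398718566400000+620448401733239439360000=59190128811701203599360000; T_26,3=25×3925495373278097719296000+2342787216398718566400000=100480171548351161548800000
Read c(26,1) = 15511210043330985984000000, c(26,2) = 59190128811701203599360000, c(26,3) = 100480171548351161548800000.

15511210043330985984000000, 59190128811701203599360000, 100480171548351161548800000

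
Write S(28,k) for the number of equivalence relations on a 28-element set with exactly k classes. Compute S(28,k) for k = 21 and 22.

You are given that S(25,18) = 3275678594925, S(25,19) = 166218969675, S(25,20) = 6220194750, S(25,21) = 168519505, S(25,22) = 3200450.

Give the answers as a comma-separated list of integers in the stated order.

i=26: T(26,19)=3275678594925+19·166218969675=6433839018750 | T(26,20)=166218969675+20·6220194750=290622864675 | T(26,21)=6220194750+21·168519505=9759104355 | T(26,22)=168519505+22·3200450=238929405
i=27: T(27,20)=6433839018750+20·290622864675=12246296312250 | T(27,21)=290622864675+21·9759104355=495564056130 | T(27,22)=9759104355+22·238929405=15015551265
i=28: T(28,21)=12246296312250+21·495564056130=22653141490980 | T(28,22)=495564056130+22·15015551265=825906183960
Read S(28,21) = 22653141490980, S(28,22) = 825906183960.

22653141490980, 825906183960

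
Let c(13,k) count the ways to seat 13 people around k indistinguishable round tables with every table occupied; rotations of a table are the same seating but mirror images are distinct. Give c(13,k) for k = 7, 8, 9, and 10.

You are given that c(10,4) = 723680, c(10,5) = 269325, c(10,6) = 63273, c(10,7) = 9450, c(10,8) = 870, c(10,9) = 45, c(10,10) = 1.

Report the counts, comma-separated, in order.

44990231, 6926634, 749463, 55770

r11: T_11,5=10×269325+723680=3416930; T_11,6=10×63273+269325=902055; T_11,7=10×9450+63273=157773; T_11,8=10×870+9450=18150; T_11,9=10×45+870=1320; T_11,10=10×1+45=55
r12: T_12,6=11×902055+3416930=13339535; T_12,7=11×157773+902055=2637558; T_12,8=11×18150+157773=357423; T_12,9=11×1320+18150=32670; T_12,10=11×55+1320=1925
r13: T_13,7=12×2637558+13339535=44990231; T_13,8=12×357423+2637558=6926634; T_13,9=12×32670+357423=749463; T_13,10=12×1925+32670=55770
Read c(13,7) = 44990231, c(13,8) = 6926634, c(13,9) = 749463, c(13,10) = 55770.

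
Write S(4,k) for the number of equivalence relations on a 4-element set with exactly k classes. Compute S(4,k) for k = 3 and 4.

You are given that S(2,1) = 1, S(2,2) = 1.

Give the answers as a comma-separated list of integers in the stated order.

6, 1

row 3: T[3][2]=2·1+1=3  T[3][3]=3·0+1=1
row 4: T[4][3]=3·1+3=6  T[4][4]=4·0+1=1
Read S(4,3) = 6, S(4,4) = 1.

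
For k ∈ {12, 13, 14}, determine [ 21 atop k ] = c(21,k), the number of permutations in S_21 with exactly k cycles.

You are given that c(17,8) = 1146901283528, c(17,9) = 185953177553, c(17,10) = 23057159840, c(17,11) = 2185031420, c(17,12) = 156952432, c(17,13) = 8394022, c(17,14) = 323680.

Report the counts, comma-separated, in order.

i=18: T(18,9)=1146901283528+17·185953177553=4308105301929 | T(18,10)=185953177553+17·23057159840=577924894833 | T(18,11)=23057159840+17·2185031420=60202693980 | T(18,12)=2185031420+17·156952432=4853222764 | T(18,13)=156952432+17·8394022=299650806 | T(18,14)=8394022+17·323680=13896582
i=19: T(19,10)=4308105301929+18·577924894833=14710753408923 | T(19,11)=577924894833+18·60202693980=1661573386473 | T(19,12)=60202693980+18·4853222764=147560703732 | T(19,13)=4853222764+18·299650806=10246937272 | T(19,14)=299650806+18·13896582=549789282
i=20: T(20,11)=14710753408923+19·1661573386473=46280647751910 | T(20,12)=1661573386473+19·147560703732=4465226757381 | T(20,13)=147560703732+19·10246937272=342252511900 | T(20,14)=10246937272+19·549789282=20692933630
i=21: T(21,12)=46280647751910+20·4465226757381=135585182899530 | T(21,13)=4465226757381+20·342252511900=11310276995381 | T(21,14)=342252511900+20·20692933630=756111184500
Read c(21,12) = 135585182899530, c(21,13) = 11310276995381, c(21,14) = 756111184500.

135585182899530, 11310276995381, 756111184500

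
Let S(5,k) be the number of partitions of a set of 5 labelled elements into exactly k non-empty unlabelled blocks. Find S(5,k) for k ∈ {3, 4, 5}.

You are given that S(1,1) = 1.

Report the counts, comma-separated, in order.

r2: T_2,1=1×1+0=1; T_2,2=2×0+1=1
r3: T_3,1=1×1+0=1; T_3,2=2×1+1=3; T_3,3=3×0+1=1
r4: T_4,2=2×3+1=7; T_4,3=3×1+3=6; T_4,4=4×0+1=1
r5: T_5,3=3×6+7=25; T_5,4=4×1+6=10; T_5,5=5×0+1=1
Read S(5,3) = 25, S(5,4) = 10, S(5,5) = 1.

25, 10, 1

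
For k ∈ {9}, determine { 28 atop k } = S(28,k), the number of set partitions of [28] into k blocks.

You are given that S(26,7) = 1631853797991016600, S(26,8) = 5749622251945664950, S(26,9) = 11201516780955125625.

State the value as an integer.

r27: T_27,8=8×5749622251945664950+1631853797991016600=47628831813556336200; T_27,9=9×11201516780955125625+5749622251945664950=106563273280541795575
r28: T_28,9=9×106563273280541795575+47628831813556336200=1006698291338432496375
Read S(28,9) = 1006698291338432496375.

1006698291338432496375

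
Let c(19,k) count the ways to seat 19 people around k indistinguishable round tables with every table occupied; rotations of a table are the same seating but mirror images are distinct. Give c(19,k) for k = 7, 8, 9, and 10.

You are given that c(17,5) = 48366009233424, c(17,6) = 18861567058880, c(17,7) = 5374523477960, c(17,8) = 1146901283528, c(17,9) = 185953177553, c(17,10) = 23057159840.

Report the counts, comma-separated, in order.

row 18: T[18][6]=17·18861567058880+48366009233424=369012649234384  T[18][7]=17·5374523477960+18861567058880=110228466184200  T[18][8]=17·1146901283528+5374523477960=24871845297936  T[18][9]=17·185953177553+1146901283528=4308105301929  T[18][10]=17·23057159840+185953177553=577924894833
row 19: T[19][7]=18·110228466184200+369012649234384=2353125040549984  T[19][8]=18·24871845297936+110228466184200=557921681547048  T[19][9]=18·4308105301929+24871845297936=102417740732658  T[19][10]=18·577924894833+4308105301929=14710753408923
Read c(19,7) = 2353125040549984, c(19,8) = 557921681547048, c(19,9) = 102417740732658, c(19,10) = 14710753408923.

2353125040549984, 557921681547048, 102417740732658, 14710753408923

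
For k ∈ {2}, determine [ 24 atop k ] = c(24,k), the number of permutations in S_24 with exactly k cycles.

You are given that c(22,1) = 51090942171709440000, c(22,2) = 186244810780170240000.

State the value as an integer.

96538966652493066240000

i=23: T(23,1)=0+22·51090942171709440000=1124000727777607680000 | T(23,2)=51090942171709440000+22·186244810780170240000=4148476779335454720000
i=24: T(24,2)=1124000727777607680000+23·4148476779335454720000=96538966652493066240000
Read c(24,2) = 96538966652493066240000.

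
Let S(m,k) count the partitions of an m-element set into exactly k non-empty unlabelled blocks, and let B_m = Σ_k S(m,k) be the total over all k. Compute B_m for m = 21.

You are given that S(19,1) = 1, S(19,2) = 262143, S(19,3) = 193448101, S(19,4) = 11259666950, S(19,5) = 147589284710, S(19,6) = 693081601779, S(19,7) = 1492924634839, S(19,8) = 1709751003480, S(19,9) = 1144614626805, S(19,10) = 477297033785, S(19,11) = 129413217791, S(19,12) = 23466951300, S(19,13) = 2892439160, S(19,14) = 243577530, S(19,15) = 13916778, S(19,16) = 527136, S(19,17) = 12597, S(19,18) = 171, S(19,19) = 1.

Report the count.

[20] T[20,1]:1*1+0=1 · T[20,2]:2*262143+1=524287 · T[20,3]:3*193448101+262143=580606446 · T[20,4]:4*11259666950+193448101=45232115901 · T[20,5]:5*147589284710+11259666950=749206090500 · T[20,6]:6*693081601779+147589284710=4306078895384 · T[20,7]:7*1492924634839+693081601779=11143554045652 · T[20,8]:8*1709751003480+1492924634839=15170932662679 · T[20,9]:9*1144614626805+1709751003480=12011282644725 · T[20,10]:10*477297033785+1144614626805=5917584964655 · T[20,11]:11*129413217791+477297033785=1900842429486 · T[20,12]:12*23466951300+129413217791=411016633391 · T[20,13]:13*2892439160+23466951300=61068660380 · T[20,14]:14*243577530+2892439160=6302524580 · T[20,15]:15*13916778+243577530=452329200 · T[20,16]:16*527136+13916778=22350954 · T[20,17]:17*12597+527136=741285 · T[20,18]:18*171+12597=15675 · T[20,19]:19*1+171=190 · T[20,20]:20*0+1=1
[21] T[21,1]:1*1+0=1 · T[21,2]:2*524287+1=1048575 · T[21,3]:3*580606446+524287=1742343625 · T[21,4]:4*45232115901+580606446=181509070050 · T[21,5]:5*749206090500+45232115901=3791262568401 · T[21,6]:6*4306078895384+749206090500=26585679462804 · T[21,7]:7*11143554045652+4306078895384=82310957214948 · T[21,8]:8*15170932662679+11143554045652=132511015347084 · T[21,9]:9*12011282644725+15170932662679=123272476465204 · T[21,10]:10*5917584964655+12011282644725=71187132291275 · T[21,11]:11*1900842429486+5917584964655=26826851689001 · T[21,12]:12*411016633391+1900842429486=6833042030178 · T[21,13]:13*61068660380+411016633391=1204909218331 · T[21,14]:14*6302524580+61068660380=149304004500 · T[21,15]:15*452329200+6302524580=13087462580 · T[21,16]:16*22350954+452329200=809944464 · T[21,17]:17*741285+22350954=34952799 · T[21,18]:18*15675+741285=1023435 · T[21,19]:19*190+15675=19285 · T[21,20]:20*1+190=210 · T[21,21]:21*0+1=1
B_21 = ΣS(21,k) = 1+1048575+1742343625+181509070050+3791262568401+26585679462804+82310957214948+132511015347084+123272476465204+71187132291275+26826851689001+6833042030178+1204909218331+149304004500+13087462580+809944464+34952799+1023435+19285+210+1 = 474869816156751

474869816156751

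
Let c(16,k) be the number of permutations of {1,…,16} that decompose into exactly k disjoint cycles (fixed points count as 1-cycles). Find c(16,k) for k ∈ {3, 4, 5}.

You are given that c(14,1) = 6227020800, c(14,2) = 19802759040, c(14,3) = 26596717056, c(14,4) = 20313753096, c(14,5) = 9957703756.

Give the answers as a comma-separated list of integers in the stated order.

6165817614720, 5056995703824, 2706813345600

i=15: T(15,2)=6227020800+14·19802759040=283465647360 | T(15,3)=19802759040+14·26596717056=392156797824 | T(15,4)=26596717056+14·20313753096=310989260400 | T(15,5)=20313753096+14·9957703756=159721605680
i=16: T(16,3)=283465647360+15·392156797824=6165817614720 | T(16,4)=392156797824+15·310989260400=5056995703824 | T(16,5)=310989260400+15·159721605680=2706813345600
Read c(16,3) = 6165817614720, c(16,4) = 5056995703824, c(16,5) = 2706813345600.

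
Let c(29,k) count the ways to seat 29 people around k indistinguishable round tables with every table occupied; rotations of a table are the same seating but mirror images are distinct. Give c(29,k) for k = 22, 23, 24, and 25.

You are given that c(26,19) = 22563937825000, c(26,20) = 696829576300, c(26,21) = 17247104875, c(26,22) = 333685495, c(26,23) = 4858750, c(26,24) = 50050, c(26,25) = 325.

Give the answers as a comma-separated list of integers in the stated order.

123268226851770, 2918785153245, 55880640270, 843041745

r27: T_27,20=26×696829576300+22563937825000=40681506808800; T_27,21=26×17247104875+696829576300=1145254303050; T_27,22=26×333685495+17247104875=25922927745; T_27,23=26×4858750+333685495=460012995; T_27,24=26×50050+4858750=6160050; T_27,25=26×325+50050=58500
r28: T_28,21=27×1145254303050+40681506808800=71603372991150; T_28,22=27×25922927745+1145254303050=1845173352165; T_28,23=27×460012995+25922927745=38343278610; T_28,24=27×6160050+460012995=626334345; T_28,25=27×58500+6160050=7739550
r29: T_29,22=28×1845173352165+71603372991150=123268226851770; T_29,23=28×38343278610+1845173352165=2918785153245; T_29,24=28×626334345+38343278610=55880640270; T_29,25=28×7739550+626334345=843041745
Read c(29,22) = 123268226851770, c(29,23) = 2918785153245, c(29,24) = 55880640270, c(29,25) = 843041745.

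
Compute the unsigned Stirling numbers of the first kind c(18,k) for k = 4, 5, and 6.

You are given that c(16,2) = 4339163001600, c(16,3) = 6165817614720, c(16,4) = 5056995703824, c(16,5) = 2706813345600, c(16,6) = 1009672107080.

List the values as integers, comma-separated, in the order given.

1583313975727488, 909299905844112, 369012649234384

@17  (17,3):6165817614720·16+4339163001600→102992244837120, (17,4):5056995703824·16+6165817614720→87077748875904, (17,5):2706813345600·16+5056995703824→48366009233424, (17,6):1009672107080·16+2706813345600→18861567058880
@18  (18,4):87077748875904·17+102992244837120→1583313975727488, (18,5):48366009233424·17+87077748875904→909299905844112, (18,6):18861567058880·17+48366009233424→369012649234384
Read c(18,4) = 1583313975727488, c(18,5) = 909299905844112, c(18,6) = 369012649234384.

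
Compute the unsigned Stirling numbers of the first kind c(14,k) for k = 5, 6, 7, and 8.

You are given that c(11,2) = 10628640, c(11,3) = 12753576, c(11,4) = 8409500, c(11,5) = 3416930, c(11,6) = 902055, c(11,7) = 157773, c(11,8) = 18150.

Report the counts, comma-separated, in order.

9957703756, 3336118786, 790943153, 135036473

@12  (12,3):12753576·11+10628640→150917976, (12,4):8409500·11+12753576→105258076, (12,5):3416930·11+8409500→45995730, (12,6):902055·11+3416930→13339535, (12,7):157773·11+902055→2637558, (12,8):18150·11+157773→357423
@13  (13,4):105258076·12+150917976→1414014888, (13,5):45995730·12+105258076→657206836, (13,6):13339535·12+45995730→206070150, (13,7):2637558·12+13339535→44990231, (13,8):357423·12+2637558→6926634
@14  (14,5):657206836·13+1414014888→9957703756, (14,6):206070150·13+657206836→3336118786, (14,7):44990231·13+206070150→790943153, (14,8):6926634·13+44990231→135036473
Read c(14,5) = 9957703756, c(14,6) = 3336118786, c(14,7) = 790943153, c(14,8) = 135036473.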